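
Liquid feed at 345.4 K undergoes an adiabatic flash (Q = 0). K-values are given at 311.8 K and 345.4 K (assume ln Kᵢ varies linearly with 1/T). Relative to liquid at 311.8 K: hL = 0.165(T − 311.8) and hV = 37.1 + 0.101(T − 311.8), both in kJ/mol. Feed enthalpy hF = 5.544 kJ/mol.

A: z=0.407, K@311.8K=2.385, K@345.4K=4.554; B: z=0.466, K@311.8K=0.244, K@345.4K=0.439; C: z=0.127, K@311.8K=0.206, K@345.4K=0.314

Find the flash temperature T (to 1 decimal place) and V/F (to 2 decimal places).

Adiabatic flash: solve Rachford–Rice at each trial T, then check hF = ψ·hV(T) + (1−ψ)·hL(T).
  T = 311.8 K: K = (2.385, 0.244, 0.206), RR gives ψ = 0.104, H_out = 3.875 kJ/mol
  T = 345.4 K: K = (4.554, 0.439, 0.314), RR gives ψ = 0.523, H_out = 23.827 kJ/mol
  T = 328.6 K: K = (3.351, 0.332, 0.257), RR gives ψ = 0.342, H_out = 15.110 kJ/mol
  T = 320.2 K: K = (2.839, 0.286, 0.231), RR gives ψ = 0.238, H_out = 10.095 kJ/mol
  T = 316.0 K: K = (2.605, 0.264, 0.218), RR gives ψ = 0.177, H_out = 7.194 kJ/mol
  T = 313.9 K: K = (2.493, 0.254, 0.212), RR gives ψ = 0.142, H_out = 5.597 kJ/mol
Linear interpolation between T = 311.8 (H_out = 3.875) and T = 313.9 (H_out = 5.597) on hF = 5.544 gives T ≈ 313.8 K, at which ψ = 0.14.

T = 313.8 K, V/F = 0.14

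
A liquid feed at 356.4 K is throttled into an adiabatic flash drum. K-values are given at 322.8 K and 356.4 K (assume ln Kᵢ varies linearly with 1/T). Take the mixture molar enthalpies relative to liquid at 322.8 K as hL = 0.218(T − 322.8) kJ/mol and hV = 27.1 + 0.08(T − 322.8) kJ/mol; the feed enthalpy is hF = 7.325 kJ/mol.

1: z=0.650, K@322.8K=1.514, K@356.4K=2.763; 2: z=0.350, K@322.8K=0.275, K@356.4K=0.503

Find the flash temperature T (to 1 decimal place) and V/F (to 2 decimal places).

T = 323.9 K, V/F = 0.26

Adiabatic flash: solve Rachford–Rice at each trial T, then check hF = ψ·hV(T) + (1−ψ)·hL(T).
  T = 322.8 K: K = (1.514, 0.275), RR gives ψ = 0.216, H_out = 5.843 kJ/mol
  T = 356.4 K: K = (2.763, 0.503), RR gives ψ = 1.000, H_out = 29.788 kJ/mol
  T = 339.6 K: K = (2.076, 0.378), RR gives ψ = 0.719, H_out = 21.478 kJ/mol
  T = 331.2 K: K = (1.780, 0.324), RR gives ψ = 0.512, H_out = 15.115 kJ/mol
  T = 327.0 K: K = (1.643, 0.299), RR gives ψ = 0.383, H_out = 11.063 kJ/mol
  T = 324.9 K: K = (1.578, 0.287), RR gives ψ = 0.305, H_out = 8.645 kJ/mol
Linear interpolation between T = 322.8 (H_out = 5.843) and T = 324.9 (H_out = 8.645) on hF = 7.325 gives T ≈ 323.9 K, at which ψ = 0.26.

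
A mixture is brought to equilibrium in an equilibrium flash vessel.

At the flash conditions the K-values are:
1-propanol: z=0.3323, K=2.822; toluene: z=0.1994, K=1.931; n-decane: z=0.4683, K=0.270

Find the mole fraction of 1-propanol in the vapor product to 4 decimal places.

y_1-propanol = 0.5409

Rachford–Rice: g(V/F) = Σ zᵢ(Kᵢ−1)/(1+V/F(Kᵢ−1)) = 0.
g(0) = ΣzᵢKᵢ − 1 = 0.4492 and g(1) = 1 − Σzᵢ/Kᵢ = -0.9555, so a root lies in (0, 1).
Iterate (Newton) starting at V/F = 0.5:
  V/F = 0.5000: g = -0.09486, g' = -1.0014 → V/F = 0.4053
  V/F = 0.4053: g = -0.00243, g' = -0.9594 → V/F = 0.4027
Converged at V/F = 0.4027.
Compositions from xᵢ = zᵢ/(1+V/F(Kᵢ−1)), yᵢ = Kᵢxᵢ:
  1-propanol: x = 0.1917, y = 0.5409
  toluene: x = 0.1450, y = 0.2800
  n-decane: x = 0.6633, y = 0.1791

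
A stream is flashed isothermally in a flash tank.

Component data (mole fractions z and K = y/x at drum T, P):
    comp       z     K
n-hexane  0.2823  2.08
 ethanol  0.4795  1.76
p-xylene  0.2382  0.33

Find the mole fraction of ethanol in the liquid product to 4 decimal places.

Let ψ = V/F and solve Σ zᵢ(Kᵢ−1)/(1+ψ(Kᵢ−1)) = 0.
Feasibility: ΣzᵢKᵢ = 1.5097, Σzᵢ/Kᵢ = 1.1300 — both > 1, two phases present.
Newton–Raphson from ψ = 0.5:
  ψ = 0.5000: g = 0.22206, g' = -0.5261 → ψ = 0.9221
  ψ = 0.9221: g = -0.05056, g' = -0.9105 → ψ = 0.8666
  ψ = 0.8666: g = -0.00333, g' = -0.7965 → ψ = 0.8624
Converged at ψ = 0.8624.
Compositions from xᵢ = zᵢ/(1+ψ(Kᵢ−1)), yᵢ = Kᵢxᵢ:
  n-hexane: x = 0.1462, y = 0.3040
  ethanol: x = 0.2897, y = 0.5098
  p-xylene: x = 0.5642, y = 0.1862

x_ethanol = 0.2897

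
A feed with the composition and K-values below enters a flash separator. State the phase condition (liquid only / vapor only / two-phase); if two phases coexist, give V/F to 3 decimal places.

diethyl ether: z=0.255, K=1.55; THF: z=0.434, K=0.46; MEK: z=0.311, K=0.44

ΣzᵢKᵢ = 0.732; Σzᵢ/Kᵢ = 1.815.
Since ΣzᵢKᵢ < 1 the mixture is below its bubble point — single liquid phase.

liquid only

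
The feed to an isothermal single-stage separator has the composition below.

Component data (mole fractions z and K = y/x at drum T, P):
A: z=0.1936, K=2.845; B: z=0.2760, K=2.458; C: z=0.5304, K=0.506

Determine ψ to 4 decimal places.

Rachford–Rice: g(ψ) = Σ zᵢ(Kᵢ−1)/(1+ψ(Kᵢ−1)) = 0.
Feasibility: ΣzᵢKᵢ = 1.4976, Σzᵢ/Kᵢ = 1.2286 — both > 1, two phases present.
Iterate (Newton) starting at ψ = 0.62:
  ψ = 0.6200: g = 0.00026, g' = -0.5742 → ψ = 0.6205
Converged at ψ = 0.6205.

ψ = 0.6205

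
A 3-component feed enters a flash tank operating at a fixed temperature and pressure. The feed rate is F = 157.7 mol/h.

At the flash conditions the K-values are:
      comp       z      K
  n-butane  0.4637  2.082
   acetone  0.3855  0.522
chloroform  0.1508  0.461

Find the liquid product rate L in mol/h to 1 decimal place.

L = 88.3 mol/h

Let ψ = V/F and solve Σ zᵢ(Kᵢ−1)/(1+ψ(Kᵢ−1)) = 0.
Check two-phase: ΣzᵢKᵢ = 1.2362 > 1 and Σzᵢ/Kᵢ = 1.2883 > 1, so g(0) = 0.2362 > 0 and g(1) = -0.2883 < 0.
Newton iteration, ψ⁰ = 0.5:
  ψ = 0.5000: g = -0.02783, g' = -0.4628 → ψ = 0.4399
  ψ = 0.4399: g = 0.00006, g' = -0.4657 → ψ = 0.4400
Converged at ψ = 0.4400.
Then V = ψ·F = 0.4400·157.7 = 69.4 mol/h and L = F − V = 88.3 mol/h.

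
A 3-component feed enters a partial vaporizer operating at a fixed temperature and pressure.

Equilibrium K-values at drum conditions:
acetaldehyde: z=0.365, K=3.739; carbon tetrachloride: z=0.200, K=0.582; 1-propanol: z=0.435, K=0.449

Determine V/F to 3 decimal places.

Material balance + equilibrium reduce to Σ zᵢ(Kᵢ−1)/(1+V/F(Kᵢ−1)) = 0.
Feasibility: ΣzᵢKᵢ = 1.676, Σzᵢ/Kᵢ = 1.410 — both > 1, two phases present.
Newton–Raphson from V/F = 0.5:
  V/F = 0.500: g = -0.0146, g' = -0.795 → V/F = 0.482
Converged at V/F = 0.482.

V/F = 0.482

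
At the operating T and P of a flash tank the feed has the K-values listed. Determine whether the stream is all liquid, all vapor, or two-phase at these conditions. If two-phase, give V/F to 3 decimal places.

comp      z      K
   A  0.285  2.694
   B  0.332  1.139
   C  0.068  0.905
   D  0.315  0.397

two-phase, V/F = 0.554

ΣzᵢKᵢ = 1.333; Σzᵢ/Kᵢ = 1.266.
Both exceed 1, so a two-phase solution exists.
Newton iteration, ψ⁰ = 0.5:
  ψ = 0.500: g = 0.0258, g' = -0.481 → ψ = 0.554
Converged at ψ = 0.554.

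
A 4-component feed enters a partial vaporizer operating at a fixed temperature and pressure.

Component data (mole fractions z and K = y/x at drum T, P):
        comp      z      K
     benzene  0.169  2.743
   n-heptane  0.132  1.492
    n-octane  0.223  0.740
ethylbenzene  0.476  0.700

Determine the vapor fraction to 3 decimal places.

Newton iteration, ψ⁰ = 0.5:
  ψ = 0.500: g = -0.0251, g' = -0.246 → ψ = 0.398
  ψ = 0.398: g = 0.0014, g' = -0.275 → ψ = 0.403
Converged at ψ = 0.403.

ψ = 0.403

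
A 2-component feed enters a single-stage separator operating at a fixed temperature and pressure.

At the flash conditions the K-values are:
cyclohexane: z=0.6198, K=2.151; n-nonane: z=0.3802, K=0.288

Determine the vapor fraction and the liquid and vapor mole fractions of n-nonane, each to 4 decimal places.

ψ = 0.5402, x_n-nonane = 0.6178, y_n-nonane = 0.1779

Material balance + equilibrium reduce to Σ zᵢ(Kᵢ−1)/(1+ψ(Kᵢ−1)) = 0.
Check two-phase: ΣzᵢKᵢ = 1.4427 > 1 and Σzᵢ/Kᵢ = 1.6083 > 1, so g(0) = 0.4427 > 0 and g(1) = -0.6083 < 0.
Iterate (Newton) starting at ψ = 0.34:
  ψ = 0.3400: g = 0.15557, g' = -0.7597 → ψ = 0.5448
  ψ = 0.5448: g = -0.00378, g' = -0.8246 → ψ = 0.5402
Converged at ψ = 0.5402.
Compositions from xᵢ = zᵢ/(1+ψ(Kᵢ−1)), yᵢ = Kᵢxᵢ:
  cyclohexane: x = 0.3822, y = 0.8221
  n-nonane: x = 0.6178, y = 0.1779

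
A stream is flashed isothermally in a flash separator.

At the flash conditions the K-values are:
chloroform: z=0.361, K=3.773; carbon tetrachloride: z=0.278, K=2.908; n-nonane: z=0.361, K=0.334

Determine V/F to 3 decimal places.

Material balance + equilibrium reduce to Σ zᵢ(Kᵢ−1)/(1+V/F(Kᵢ−1)) = 0.
g(0) = ΣzᵢKᵢ − 1 = 1.291 and g(1) = 1 − Σzᵢ/Kᵢ = -0.272, so a root lies in (0, 1).
Newton–Raphson from V/F = 0.5:
  V/F = 0.500: g = 0.3305, g' = -1.112 → V/F = 0.797
  V/F = 0.797: g = 0.0098, g' = -1.156 → V/F = 0.806
  V/F = 0.806: g = -0.0000, g' = -1.168 → V/F = 0.805
Converged at V/F = 0.805.

V/F = 0.805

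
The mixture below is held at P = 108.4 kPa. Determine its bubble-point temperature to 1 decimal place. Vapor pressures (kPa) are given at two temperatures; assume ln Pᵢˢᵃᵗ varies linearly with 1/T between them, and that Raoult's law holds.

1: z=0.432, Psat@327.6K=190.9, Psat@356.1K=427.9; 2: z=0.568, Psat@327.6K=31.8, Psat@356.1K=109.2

T = 329.8 K

Bubble-point temperature: ΣzᵢPᵢˢᵃᵗ(T) = P. Interpolate ln Pᵢˢᵃᵗ = aᵢ + bᵢ/T.
  T = 327.6 K: ΣzᵢPᵢˢᵃᵗ = 100.53 kPa
  T = 356.1 K: ΣzᵢPᵢˢᵃᵗ = 246.88 kPa
  T = 341.9 K: ΣzᵢPᵢˢᵃᵗ = 160.16 kPa
  T = 334.8 K: ΣzᵢPᵢˢᵃᵗ = 127.60 kPa
  T = 331.2 K: ΣzᵢPᵢˢᵃᵗ = 113.38 kPa
  T = 329.4 K: ΣzᵢPᵢˢᵃᵗ = 106.79 kPa
Interpolating between 329.4 K and 331.2 K gives T ≈ 329.8 K.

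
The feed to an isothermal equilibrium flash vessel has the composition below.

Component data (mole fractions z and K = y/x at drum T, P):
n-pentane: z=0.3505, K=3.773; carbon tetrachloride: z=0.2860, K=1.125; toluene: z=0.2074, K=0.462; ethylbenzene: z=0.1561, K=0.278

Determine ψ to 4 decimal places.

Rachford–Rice: g(ψ) = Σ zᵢ(Kᵢ−1)/(1+ψ(Kᵢ−1)) = 0.
Feasibility: ΣzᵢKᵢ = 1.7834, Σzᵢ/Kᵢ = 1.3575 — both > 1, two phases present.
Newton iteration, ψ⁰ = 0.5:
  ψ = 0.5000: g = 0.11189, g' = -0.7888 → ψ = 0.6419
  ψ = 0.6419: g = 0.00225, g' = -0.7753 → ψ = 0.6448
Converged at ψ = 0.6448.

ψ = 0.6448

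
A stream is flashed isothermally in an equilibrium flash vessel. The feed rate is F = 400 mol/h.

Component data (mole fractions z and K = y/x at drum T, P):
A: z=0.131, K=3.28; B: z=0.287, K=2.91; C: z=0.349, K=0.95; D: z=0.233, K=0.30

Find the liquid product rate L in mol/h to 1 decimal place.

Let β = V/F and solve Σ zᵢ(Kᵢ−1)/(1+β(Kᵢ−1)) = 0.
g(0) = ΣzᵢKᵢ − 1 = 0.666 and g(1) = 1 − Σzᵢ/Kᵢ = -0.283, so a root lies in (0, 1).
Iterate (Newton) starting at β = 0.42:
  β = 0.420: g = 0.2079, g' = -0.730 → β = 0.705
  β = 0.705: g = 0.0082, g' = -0.736 → β = 0.716
Converged at β = 0.716.
Then V = β·F = 0.7159·400 = 286.4 mol/h and L = F − V = 113.6 mol/h.

L = 113.6 mol/h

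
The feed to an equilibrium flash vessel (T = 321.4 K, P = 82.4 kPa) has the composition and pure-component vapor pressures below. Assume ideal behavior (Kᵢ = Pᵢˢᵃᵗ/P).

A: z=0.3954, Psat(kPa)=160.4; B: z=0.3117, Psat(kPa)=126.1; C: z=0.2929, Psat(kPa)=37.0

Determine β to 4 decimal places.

β = 0.8875

Raoult's law: Kᵢ = Pᵢˢᵃᵗ/P = Pᵢˢᵃᵗ/82.4.
  K_A = 160.4/82.4 = 1.946602, K_B = 126.1/82.4 = 1.530340, K_C = 37.0/82.4 = 0.449029
Material balance + equilibrium reduce to Σ zᵢ(Kᵢ−1)/(1+β(Kᵢ−1)) = 0.
Check two-phase: ΣzᵢKᵢ = 1.3782 > 1 and Σzᵢ/Kᵢ = 1.0591 > 1, so g(0) = 0.3782 > 0 and g(1) = -0.0591 < 0.
Newton iteration, β⁰ = 0.5:
  β = 0.5000: g = 0.16196, g' = -0.3874 → β = 0.9181
  β = 0.9181: g = -0.01515, g' = -0.5052 → β = 0.8881
  β = 0.8881: g = -0.00029, g' = -0.4860 → β = 0.8875
Converged at β = 0.8875.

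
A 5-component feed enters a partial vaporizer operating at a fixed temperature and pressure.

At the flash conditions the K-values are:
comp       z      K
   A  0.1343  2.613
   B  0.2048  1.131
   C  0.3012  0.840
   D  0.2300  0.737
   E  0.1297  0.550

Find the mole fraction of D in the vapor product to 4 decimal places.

Rachford–Rice: g(V/F) = Σ zᵢ(Kᵢ−1)/(1+V/F(Kᵢ−1)) = 0.
g(0) = ΣzᵢKᵢ − 1 = 0.0764 and g(1) = 1 − Σzᵢ/Kᵢ = -0.1389, so a root lies in (0, 1).
Iterate (Newton) starting at V/F = 0.5:
  V/F = 0.5000: g = -0.05225, g' = -0.1841 → V/F = 0.2162
  V/F = 0.2162: g = 0.00799, g' = -0.2538 → V/F = 0.2477
  V/F = 0.2477: g = 0.00020, g' = -0.2415 → V/F = 0.2485
Converged at V/F = 0.2485.
Compositions from xᵢ = zᵢ/(1+V/F(Kᵢ−1)), yᵢ = Kᵢxᵢ:
  A: x = 0.0959, y = 0.2505
  B: x = 0.1983, y = 0.2243
  C: x = 0.3137, y = 0.2635
  D: x = 0.2461, y = 0.1814
  E: x = 0.1460, y = 0.0803

y_D = 0.1814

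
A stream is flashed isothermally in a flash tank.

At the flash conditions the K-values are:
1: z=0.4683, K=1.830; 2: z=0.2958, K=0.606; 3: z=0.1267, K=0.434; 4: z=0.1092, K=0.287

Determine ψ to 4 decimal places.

Material balance + equilibrium reduce to Σ zᵢ(Kᵢ−1)/(1+ψ(Kᵢ−1)) = 0.
g(0) = ΣzᵢKᵢ − 1 = 0.1226 and g(1) = 1 − Σzᵢ/Kᵢ = -0.4164, so a root lies in (0, 1).
Newton–Raphson from ψ = 0.5:
  ψ = 0.5000: g = -0.09146, g' = -0.4454 → ψ = 0.2946
  ψ = 0.2946: g = -0.00417, g' = -0.4145 → ψ = 0.2846
Converged at ψ = 0.2846.

ψ = 0.2846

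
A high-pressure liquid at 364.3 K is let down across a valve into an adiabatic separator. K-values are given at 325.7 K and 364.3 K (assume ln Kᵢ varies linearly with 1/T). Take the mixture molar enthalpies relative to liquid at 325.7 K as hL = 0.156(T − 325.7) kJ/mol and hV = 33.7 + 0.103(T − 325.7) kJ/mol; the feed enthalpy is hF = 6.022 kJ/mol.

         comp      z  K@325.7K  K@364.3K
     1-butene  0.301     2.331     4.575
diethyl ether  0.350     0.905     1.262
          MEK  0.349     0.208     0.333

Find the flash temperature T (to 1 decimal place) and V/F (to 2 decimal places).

T = 327.7 K, V/F = 0.17

Adiabatic flash: solve Rachford–Rice at each trial T, then check hF = ψ·hV(T) + (1−ψ)·hL(T).
  T = 325.7 K: K = (2.331, 0.905, 0.208), RR gives ψ = 0.130, H_out = 4.368 kJ/mol
  T = 364.3 K: K = (4.575, 1.262, 0.333), RR gives ψ = 0.640, H_out = 26.267 kJ/mol
  T = 345.0 K: K = (3.328, 1.079, 0.267), RR gives ψ = 0.434, H_out = 17.183 kJ/mol
  T = 335.4 K: K = (2.802, 0.991, 0.237), RR gives ψ = 0.304, H_out = 11.614 kJ/mol
  T = 330.5 K: K = (2.557, 0.947, 0.222), RR gives ψ = 0.224, H_out = 8.232 kJ/mol
  T = 328.1 K: K = (2.442, 0.926, 0.215), RR gives ψ = 0.179, H_out = 6.381 kJ/mol
Linear interpolation between T = 325.7 (H_out = 4.368) and T = 328.1 (H_out = 6.381) on hF = 6.022 gives T ≈ 327.7 K, at which ψ = 0.17.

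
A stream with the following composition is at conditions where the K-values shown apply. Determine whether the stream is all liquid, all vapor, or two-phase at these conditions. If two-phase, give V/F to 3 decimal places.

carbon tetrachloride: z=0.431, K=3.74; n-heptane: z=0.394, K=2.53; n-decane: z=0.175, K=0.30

ΣzᵢKᵢ = 2.661; Σzᵢ/Kᵢ = 0.854.
Since Σzᵢ/Kᵢ < 1 the mixture is above its dew point — single vapor phase.

all vapor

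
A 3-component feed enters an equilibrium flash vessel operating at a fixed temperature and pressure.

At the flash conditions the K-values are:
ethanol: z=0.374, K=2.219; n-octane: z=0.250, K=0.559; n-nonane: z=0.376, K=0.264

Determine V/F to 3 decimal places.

V/F = 0.090

Material balance + equilibrium reduce to Σ zᵢ(Kᵢ−1)/(1+V/F(Kᵢ−1)) = 0.
g(0) = ΣzᵢKᵢ − 1 = 0.069 and g(1) = 1 − Σzᵢ/Kᵢ = -1.040, so a root lies in (0, 1).
Iterate (Newton) starting at V/F = 0.5:
  V/F = 0.500: g = -0.2961, g' = -0.804 → V/F = 0.132
  V/F = 0.132: g = -0.0309, g' = -0.717 → V/F = 0.089
  V/F = 0.089: g = 0.0004, g' = -0.738 → V/F = 0.090
Converged at V/F = 0.090.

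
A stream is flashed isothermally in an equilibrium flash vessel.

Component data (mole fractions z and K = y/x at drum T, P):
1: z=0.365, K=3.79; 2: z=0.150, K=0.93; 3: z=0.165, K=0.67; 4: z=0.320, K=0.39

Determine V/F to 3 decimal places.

Newton iteration, V/F⁰ = 0.5:
  V/F = 0.500: g = 0.0682, g' = -0.768 → V/F = 0.589
  V/F = 0.589: g = 0.0022, g' = -0.725 → V/F = 0.592
Converged at V/F = 0.592.

V/F = 0.592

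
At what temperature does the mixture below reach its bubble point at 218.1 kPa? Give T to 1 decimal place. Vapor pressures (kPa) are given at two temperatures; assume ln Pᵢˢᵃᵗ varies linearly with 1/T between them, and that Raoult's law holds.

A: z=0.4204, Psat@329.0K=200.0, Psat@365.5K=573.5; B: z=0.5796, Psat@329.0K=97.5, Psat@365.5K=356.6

Bubble-point temperature: ΣzᵢPᵢˢᵃᵗ(T) = P. Interpolate ln Pᵢˢᵃᵗ = aᵢ + bᵢ/T.
  T = 329.0 K: ΣzᵢPᵢˢᵃᵗ = 140.59 kPa
  T = 365.5 K: ΣzᵢPᵢˢᵃᵗ = 447.78 kPa
  T = 347.2 K: ΣzᵢPᵢˢᵃᵗ = 257.79 kPa
  T = 338.1 K: ΣzᵢPᵢˢᵃᵗ = 191.84 kPa
  T = 342.6 K: ΣzᵢPᵢˢᵃᵗ = 222.43 kPa
  T = 340.4 K: ΣzᵢPᵢˢᵃᵗ = 207.00 kPa
Interpolating between 340.4 K and 342.6 K gives T ≈ 342.0 K.

T = 342.0 K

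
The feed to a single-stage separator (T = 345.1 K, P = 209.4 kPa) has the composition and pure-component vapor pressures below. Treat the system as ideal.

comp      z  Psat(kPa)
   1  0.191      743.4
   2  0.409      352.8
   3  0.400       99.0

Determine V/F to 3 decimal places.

Raoult's law: Kᵢ = Pᵢˢᵃᵗ/P = Pᵢˢᵃᵗ/209.4.
  K_1 = 743.4/209.4 = 3.55014, K_2 = 352.8/209.4 = 1.68481, K_3 = 99.0/209.4 = 0.47278
Rachford–Rice: g(V/F) = Σ zᵢ(Kᵢ−1)/(1+V/F(Kᵢ−1)) = 0.
Check two-phase: ΣzᵢKᵢ = 1.556 > 1 and Σzᵢ/Kᵢ = 1.143 > 1, so g(0) = 0.556 > 0 and g(1) = -0.143 < 0.
Iterate (Newton) starting at V/F = 0.4:
  V/F = 0.400: g = 0.1937, g' = -0.601 → V/F = 0.722
  V/F = 0.722: g = 0.0182, g' = -0.530 → V/F = 0.757
  V/F = 0.757: g = -0.0001, g' = -0.536 → V/F = 0.756
Converged at V/F = 0.756.

V/F = 0.756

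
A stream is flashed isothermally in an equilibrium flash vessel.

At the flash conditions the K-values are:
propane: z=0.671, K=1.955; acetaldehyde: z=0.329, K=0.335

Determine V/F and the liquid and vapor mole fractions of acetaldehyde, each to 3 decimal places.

V/F = 0.665, x_acetaldehyde = 0.590, y_acetaldehyde = 0.197

Rachford–Rice: g(V/F) = Σ zᵢ(Kᵢ−1)/(1+V/F(Kᵢ−1)) = 0.
Feasibility: ΣzᵢKᵢ = 1.422, Σzᵢ/Kᵢ = 1.325 — both > 1, two phases present.
Iterate (Newton) starting at V/F = 0.5:
  V/F = 0.500: g = 0.1059, g' = -0.607 → V/F = 0.675
  V/F = 0.675: g = -0.0070, g' = -0.705 → V/F = 0.665
Converged at V/F = 0.665.
Compositions from xᵢ = zᵢ/(1+V/F(Kᵢ−1)), yᵢ = Kᵢxᵢ:
  propane: x = 0.410, y = 0.803
  acetaldehyde: x = 0.590, y = 0.197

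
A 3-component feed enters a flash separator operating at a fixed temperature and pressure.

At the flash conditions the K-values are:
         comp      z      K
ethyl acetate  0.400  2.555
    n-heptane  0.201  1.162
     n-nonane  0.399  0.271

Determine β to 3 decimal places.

β = 0.404

Newton–Raphson from β = 0.53:
  β = 0.530: g = -0.1030, g' = -0.858 → β = 0.410
  β = 0.410: g = -0.0045, g' = -0.797 → β = 0.404
Converged at β = 0.404.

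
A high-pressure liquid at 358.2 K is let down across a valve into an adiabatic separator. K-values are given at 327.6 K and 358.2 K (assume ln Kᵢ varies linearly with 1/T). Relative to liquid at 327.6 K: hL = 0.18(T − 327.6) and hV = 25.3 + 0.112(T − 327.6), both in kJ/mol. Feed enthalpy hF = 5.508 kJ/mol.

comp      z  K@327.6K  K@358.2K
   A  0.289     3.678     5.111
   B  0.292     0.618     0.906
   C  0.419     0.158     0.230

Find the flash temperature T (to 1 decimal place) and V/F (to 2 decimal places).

Adiabatic flash: solve Rachford–Rice at each trial T, then check hF = ψ·hV(T) + (1−ψ)·hL(T).
  T = 327.6 K: K = (3.678, 0.618, 0.158), RR gives ψ = 0.171, H_out = 4.315 kJ/mol
  T = 358.2 K: K = (5.111, 0.906, 0.230), RR gives ψ = 0.363, H_out = 13.946 kJ/mol
  T = 342.9 K: K = (4.368, 0.755, 0.192), RR gives ψ = 0.270, H_out = 9.307 kJ/mol
  T = 335.2 K: K = (4.014, 0.684, 0.175), RR gives ψ = 0.221, H_out = 6.855 kJ/mol
  T = 331.4 K: K = (3.844, 0.651, 0.166), RR gives ψ = 0.196, H_out = 5.602 kJ/mol
  T = 329.5 K: K = (3.761, 0.634, 0.162), RR gives ψ = 0.184, H_out = 4.964 kJ/mol
Linear interpolation between T = 329.5 (H_out = 4.964) and T = 331.4 (H_out = 5.602) on hF = 5.508 gives T ≈ 331.1 K, at which ψ = 0.19.

T = 331.1 K, V/F = 0.19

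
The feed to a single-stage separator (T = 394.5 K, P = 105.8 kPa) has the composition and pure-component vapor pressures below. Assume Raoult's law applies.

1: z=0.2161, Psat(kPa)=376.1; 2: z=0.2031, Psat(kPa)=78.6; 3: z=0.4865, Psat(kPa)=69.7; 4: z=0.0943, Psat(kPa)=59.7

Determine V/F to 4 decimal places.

Raoult's law: Kᵢ = Pᵢˢᵃᵗ/P = Pᵢˢᵃᵗ/105.8.
  K_1 = 376.1/105.8 = 3.554820, K_2 = 78.6/105.8 = 0.742911, K_3 = 69.7/105.8 = 0.658790, K_4 = 59.7/105.8 = 0.564272
Rachford–Rice: g(V/F) = Σ zᵢ(Kᵢ−1)/(1+V/F(Kᵢ−1)) = 0.
Check two-phase: ΣzᵢKᵢ = 1.2928 > 1 and Σzᵢ/Kᵢ = 1.2398 > 1, so g(0) = 0.2928 > 0 and g(1) = -0.2398 < 0.
Iterate (Newton) starting at V/F = 0.5:
  V/F = 0.5000: g = -0.07017, g' = -0.4012 → V/F = 0.3251
  V/F = 0.3251: g = 0.01004, g' = -0.5329 → V/F = 0.3439
  V/F = 0.3439: g = 0.00019, g' = -0.5133 → V/F = 0.3443
Converged at V/F = 0.3443.

V/F = 0.3443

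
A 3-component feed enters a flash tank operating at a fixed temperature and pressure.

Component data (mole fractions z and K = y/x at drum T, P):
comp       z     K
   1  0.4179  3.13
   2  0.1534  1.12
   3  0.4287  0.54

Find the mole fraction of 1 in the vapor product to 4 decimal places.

y_1 = 0.4585

Material balance + equilibrium reduce to Σ zᵢ(Kᵢ−1)/(1+V/F(Kᵢ−1)) = 0.
Feasibility: ΣzᵢKᵢ = 1.7113, Σzᵢ/Kᵢ = 1.0644 — both > 1, two phases present.
Iterate (Newton) starting at V/F = 0.5:
  V/F = 0.5000: g = 0.19231, g' = -0.5996 → V/F = 0.8207
  V/F = 0.8207: g = 0.02384, g' = -0.4870 → V/F = 0.8697
Converged at V/F = 0.8697.
Compositions from xᵢ = zᵢ/(1+V/F(Kᵢ−1)), yᵢ = Kᵢxᵢ:
  1: x = 0.1465, y = 0.4585
  2: x = 0.1389, y = 0.1556
  3: x = 0.7146, y = 0.3859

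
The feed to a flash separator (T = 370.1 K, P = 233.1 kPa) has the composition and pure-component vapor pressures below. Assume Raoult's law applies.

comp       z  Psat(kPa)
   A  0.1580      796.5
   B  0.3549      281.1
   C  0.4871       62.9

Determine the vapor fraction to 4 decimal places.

ψ = 0.0951

Raoult's law: Kᵢ = Pᵢˢᵃᵗ/P = Pᵢˢᵃᵗ/233.1.
  K_A = 796.5/233.1 = 3.416988, K_B = 281.1/233.1 = 1.205920, K_C = 62.9/233.1 = 0.269841
Let ψ = V/F and solve Σ zᵢ(Kᵢ−1)/(1+ψ(Kᵢ−1)) = 0.
Feasibility: ΣzᵢKᵢ = 1.0993, Σzᵢ/Kᵢ = 2.1457 — both > 1, two phases present.
Iterate (Newton) starting at ψ = 0.57:
  ψ = 0.5700: g = -0.38319, g' = -0.9372 → ψ = 0.1612
  ψ = 0.1612: g = -0.05752, g' = -0.8257 → ψ = 0.0915
  ψ = 0.0915: g = 0.00334, g' = -0.9317 → ψ = 0.0951
Converged at ψ = 0.0951.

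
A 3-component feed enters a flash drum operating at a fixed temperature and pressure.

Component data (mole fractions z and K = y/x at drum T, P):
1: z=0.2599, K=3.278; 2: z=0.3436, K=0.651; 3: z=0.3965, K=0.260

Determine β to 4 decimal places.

β = 0.1359

Rachford–Rice: g(β) = Σ zᵢ(Kᵢ−1)/(1+β(Kᵢ−1)) = 0.
Feasibility: ΣzᵢKᵢ = 1.1787, Σzᵢ/Kᵢ = 2.1321 — both > 1, two phases present.
Newton iteration, β⁰ = 0.52:
  β = 0.5200: g = -0.35242, g' = -0.9188 → β = 0.1364
  β = 0.1364: g = -0.00058, g' = -1.0998 → β = 0.1359
Converged at β = 0.1359.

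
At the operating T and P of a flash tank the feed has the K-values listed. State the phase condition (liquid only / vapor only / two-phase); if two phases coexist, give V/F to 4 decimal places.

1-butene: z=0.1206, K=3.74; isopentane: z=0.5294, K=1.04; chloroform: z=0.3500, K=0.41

two-phase, V/F = 0.2006

ΣzᵢKᵢ = 1.1451; Σzᵢ/Kᵢ = 1.3949.
Both exceed 1, so a two-phase solution exists.
Material balance + equilibrium reduce to Σ zᵢ(Kᵢ−1)/(1+ψ(Kᵢ−1)) = 0.
Iterate (Newton) starting at ψ = 0.5:
  ψ = 0.5000: g = -0.13272, g' = -0.4071 → ψ = 0.1740
  ψ = 0.1740: g = 0.01466, g' = -0.5673 → ψ = 0.1999
  ψ = 0.1999: g = 0.00042, g' = -0.5355 → ψ = 0.2006
Converged at ψ = 0.2006.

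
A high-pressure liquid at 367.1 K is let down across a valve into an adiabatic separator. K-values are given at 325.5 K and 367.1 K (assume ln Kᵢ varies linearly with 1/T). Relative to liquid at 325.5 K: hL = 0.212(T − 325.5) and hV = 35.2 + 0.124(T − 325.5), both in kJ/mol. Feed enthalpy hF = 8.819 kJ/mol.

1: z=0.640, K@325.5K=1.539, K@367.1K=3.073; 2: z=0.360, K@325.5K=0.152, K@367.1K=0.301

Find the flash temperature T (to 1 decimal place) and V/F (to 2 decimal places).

T = 329.8 K, V/F = 0.23

Adiabatic flash: solve Rachford–Rice at each trial T, then check hF = ψ·hV(T) + (1−ψ)·hL(T).
  T = 325.5 K: K = (1.539, 0.152), RR gives ψ = 0.087, H_out = 3.056 kJ/mol
  T = 367.1 K: K = (3.073, 0.301), RR gives ψ = 0.742, H_out = 32.219 kJ/mol
  T = 346.3 K: K = (2.220, 0.218), RR gives ψ = 0.524, H_out = 21.887 kJ/mol
  T = 335.9 K: K = (1.859, 0.183), RR gives ψ = 0.364, H_out = 14.701 kJ/mol
  T = 330.7 K: K = (1.694, 0.167), RR gives ψ = 0.250, H_out = 9.777 kJ/mol
  T = 328.1 K: K = (1.615, 0.159), RR gives ψ = 0.176, H_out = 6.716 kJ/mol
  T = 329.4 K: K = (1.654, 0.163), RR gives ψ = 0.215, H_out = 8.309 kJ/mol
  T = 330.0 K: K = (1.673, 0.165), RR gives ψ = 0.231, H_out = 9.001 kJ/mol
Linear interpolation between T = 329.4 (H_out = 8.309) and T = 330.0 (H_out = 9.001) on hF = 8.819 gives T ≈ 329.8 K, at which ψ = 0.23.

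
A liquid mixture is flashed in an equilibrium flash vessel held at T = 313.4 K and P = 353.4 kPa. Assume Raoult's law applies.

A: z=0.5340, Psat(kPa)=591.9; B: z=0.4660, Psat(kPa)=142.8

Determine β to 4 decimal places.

Raoult's law: Kᵢ = Pᵢˢᵃᵗ/P = Pᵢˢᵃᵗ/353.4.
  K_A = 591.9/353.4 = 1.674873, K_B = 142.8/353.4 = 0.404075
Let β = V/F and solve Σ zᵢ(Kᵢ−1)/(1+β(Kᵢ−1)) = 0.
Check two-phase: ΣzᵢKᵢ = 1.0827 > 1 and Σzᵢ/Kᵢ = 1.4721 > 1, so g(0) = 0.0827 > 0 and g(1) = -0.4721 < 0.
Binary case is linear: z₁(K₁−1)(1+β(K₂−1)) + z₂(K₂−1)(1+β(K₁−1)) = 0
⇒ β = [z₁(K₁−1)+z₂(K₂−1)] / [−(K₁−1)(K₂−1)] = 0.08268/0.40217 = 0.2056

β = 0.2056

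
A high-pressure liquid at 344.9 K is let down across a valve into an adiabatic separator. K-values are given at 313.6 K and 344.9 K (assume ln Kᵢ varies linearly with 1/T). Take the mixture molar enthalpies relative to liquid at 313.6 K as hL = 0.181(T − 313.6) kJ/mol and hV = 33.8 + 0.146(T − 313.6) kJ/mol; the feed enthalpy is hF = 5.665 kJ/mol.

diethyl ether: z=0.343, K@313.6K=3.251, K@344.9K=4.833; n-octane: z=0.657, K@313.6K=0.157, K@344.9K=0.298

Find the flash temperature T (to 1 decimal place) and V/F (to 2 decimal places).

T = 317.8 K, V/F = 0.15

Adiabatic flash: solve Rachford–Rice at each trial T, then check hF = ψ·hV(T) + (1−ψ)·hL(T).
  T = 313.6 K: K = (3.251, 0.157), RR gives ψ = 0.115, H_out = 3.887 kJ/mol
  T = 344.9 K: K = (4.833, 0.298), RR gives ψ = 0.317, H_out = 16.039 kJ/mol
  T = 329.2 K: K = (3.999, 0.219), RR gives ψ = 0.220, H_out = 10.150 kJ/mol
  T = 321.4 K: K = (3.615, 0.186), RR gives ψ = 0.170, H_out = 7.121 kJ/mol
  T = 317.5 K: K = (3.430, 0.171), RR gives ψ = 0.144, H_out = 5.537 kJ/mol
  T = 319.4 K: K = (3.519, 0.178), RR gives ψ = 0.157, H_out = 6.316 kJ/mol
Linear interpolation between T = 317.5 (H_out = 5.537) and T = 319.4 (H_out = 6.316) on hF = 5.665 gives T ≈ 317.8 K, at which ψ = 0.15.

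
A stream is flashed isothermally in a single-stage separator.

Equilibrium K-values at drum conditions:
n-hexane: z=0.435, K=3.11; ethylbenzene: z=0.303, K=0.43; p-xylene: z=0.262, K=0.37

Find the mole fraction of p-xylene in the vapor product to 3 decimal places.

Material balance + equilibrium reduce to Σ zᵢ(Kᵢ−1)/(1+V/F(Kᵢ−1)) = 0.
g(0) = ΣzᵢKᵢ − 1 = 0.580 and g(1) = 1 − Σzᵢ/Kᵢ = -0.553, so a root lies in (0, 1).
Iterate (Newton) starting at V/F = 0.42:
  V/F = 0.420: g = 0.0351, g' = -0.907 → V/F = 0.459
Converged at V/F = 0.459.
Compositions from xᵢ = zᵢ/(1+V/F(Kᵢ−1)), yᵢ = Kᵢxᵢ:
  n-hexane: x = 0.221, y = 0.687
  ethylbenzene: x = 0.410, y = 0.176
  p-xylene: x = 0.369, y = 0.136

y_p-xylene = 0.136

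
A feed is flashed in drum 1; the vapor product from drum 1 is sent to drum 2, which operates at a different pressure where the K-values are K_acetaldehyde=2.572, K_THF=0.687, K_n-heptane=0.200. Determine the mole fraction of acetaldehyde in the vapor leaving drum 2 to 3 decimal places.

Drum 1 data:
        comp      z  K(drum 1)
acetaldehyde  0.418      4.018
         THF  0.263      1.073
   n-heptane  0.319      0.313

Drum 1:
Let ψ₁ = V/F and solve Σ zᵢ(Kᵢ−1)/(1+ψ₁(Kᵢ−1)) = 0.
Feasibility: ΣzᵢKᵢ = 2.062, Σzᵢ/Kᵢ = 1.368 — both > 1, two phases present.
Newton iteration, ψ₁⁰ = 0.33:
  ψ₁ = 0.330: g = 0.3674, g' = -1.209 → ψ₁ = 0.634
  ψ₁ = 0.634: g = 0.0632, g' = -0.922 → ψ₁ = 0.702
  ψ₁ = 0.702: g = -0.0009, g' = -0.955 → ψ₁ = 0.701
Converged at ψ₁ = 0.701.
Drum-1 compositions:
  acetaldehyde: x = 0.134, y = 0.539
  THF: x = 0.250, y = 0.268
  n-heptane: x = 0.616, y = 0.193
Drum-2 feed = drum-1 vapor: z₂ = (0.5388, 0.2685, 0.1927).
Drum 2:
Newton–Raphson from ψ₂ = 0.39:
  ψ₂ = 0.390: g = 0.2053, g' = -0.806 → ψ₂ = 0.645
  ψ₂ = 0.645: g = -0.0029, g' = -0.896 → ψ₂ = 0.641
Converged at ψ₂ = 0.641.
  acetaldehyde: x = 0.268, y = 0.690
  THF: x = 0.336, y = 0.231
  n-heptane: x = 0.396, y = 0.079

y_acetaldehyde (drum 2) = 0.690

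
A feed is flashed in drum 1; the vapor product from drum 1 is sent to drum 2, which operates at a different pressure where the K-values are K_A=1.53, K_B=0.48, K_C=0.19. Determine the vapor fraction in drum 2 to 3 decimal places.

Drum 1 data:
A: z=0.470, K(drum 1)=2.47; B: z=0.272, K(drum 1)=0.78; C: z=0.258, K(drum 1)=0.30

V/F (drum 2) = 0.292

Drum 1:
Rachford–Rice: g(ψ₁) = Σ zᵢ(Kᵢ−1)/(1+ψ₁(Kᵢ−1)) = 0.
Feasibility: ΣzᵢKᵢ = 1.450, Σzᵢ/Kᵢ = 1.399 — both > 1, two phases present.
Iterate (Newton) starting at ψ₁ = 0.5:
  ψ₁ = 0.500: g = 0.0531, g' = -0.653 → ψ₁ = 0.581
  ψ₁ = 0.581: g = -0.0006, g' = -0.672 → ψ₁ = 0.580
Converged at ψ₁ = 0.580.
Drum-1 compositions:
  A: x = 0.254, y = 0.626
  B: x = 0.312, y = 0.243
  C: x = 0.435, y = 0.130
Drum-2 feed = drum-1 vapor: z₂ = (0.6264, 0.2432, 0.1304).
Drum 2:
Let ψ₂ = V/F and solve Σ zᵢ(Kᵢ−1)/(1+ψ₂(Kᵢ−1)) = 0.
Check two-phase: ΣzᵢKᵢ = 1.100 > 1 and Σzᵢ/Kᵢ = 1.602 > 1, so g(0) = 0.100 > 0 and g(1) = -0.602 < 0.
Newton–Raphson from ψ₂ = 0.5:
  ψ₂ = 0.500: g = -0.0859, g' = -0.472 → ψ₂ = 0.318
  ψ₂ = 0.318: g = -0.0096, g' = -0.378 → ψ₂ = 0.292
Converged at ψ₂ = 0.292.
  A: x = 0.542, y = 0.830
  B: x = 0.287, y = 0.138
  C: x = 0.171, y = 0.032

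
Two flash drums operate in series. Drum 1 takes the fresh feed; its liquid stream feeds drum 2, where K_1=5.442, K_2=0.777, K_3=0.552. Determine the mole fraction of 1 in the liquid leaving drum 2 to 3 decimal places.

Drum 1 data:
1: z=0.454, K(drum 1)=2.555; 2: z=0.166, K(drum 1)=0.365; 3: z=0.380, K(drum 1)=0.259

x_1 (drum 2) = 0.081

Drum 1:
Let ψ₁ = V/F and solve Σ zᵢ(Kᵢ−1)/(1+ψ₁(Kᵢ−1)) = 0.
Feasibility: ΣzᵢKᵢ = 1.319, Σzᵢ/Kᵢ = 2.100 — both > 1, two phases present.
Newton–Raphson from ψ₁ = 0.53:
  ψ₁ = 0.530: g = -0.2356, g' = -1.048 → ψ₁ = 0.305
  ψ₁ = 0.305: g = -0.0159, g' = -0.956 → ψ₁ = 0.289
Converged at ψ₁ = 0.289.
Drum-1 compositions:
  1: x = 0.313, y = 0.801
  2: x = 0.203, y = 0.074
  3: x = 0.483, y = 0.125
Drum-2 feed = drum-1 liquid: z₂ = (0.3134, 0.2033, 0.4834).
Drum 2:
Newton iteration, ψ₂⁰ = 0.56:
  ψ₂ = 0.560: g = 0.0582, g' = -0.694 → ψ₂ = 0.644
  ψ₂ = 0.644: g = 0.0033, g' = -0.620 → ψ₂ = 0.649
Converged at ψ₂ = 0.649.
  1: x = 0.081, y = 0.439
  2: x = 0.238, y = 0.185
  3: x = 0.682, y = 0.376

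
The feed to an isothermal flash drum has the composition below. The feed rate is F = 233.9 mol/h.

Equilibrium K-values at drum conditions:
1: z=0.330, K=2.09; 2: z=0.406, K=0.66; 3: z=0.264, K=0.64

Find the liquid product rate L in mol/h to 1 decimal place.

Newton iteration, ψ⁰ = 0.69:
  ψ = 0.690: g = -0.1015, g' = -0.268 → ψ = 0.312
  ψ = 0.312: g = 0.0070, g' = -0.321 → ψ = 0.334
Converged at ψ = 0.334.
Then V = ψ·F = 0.3338·233.9 = 78.1 mol/h and L = F − V = 155.8 mol/h.

L = 155.8 mol/h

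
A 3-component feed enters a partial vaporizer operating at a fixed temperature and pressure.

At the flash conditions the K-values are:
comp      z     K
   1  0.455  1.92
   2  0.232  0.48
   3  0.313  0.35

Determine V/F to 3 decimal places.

V/F = 0.172

Rachford–Rice: g(V/F) = Σ zᵢ(Kᵢ−1)/(1+V/F(Kᵢ−1)) = 0.
Check two-phase: ΣzᵢKᵢ = 1.095 > 1 and Σzᵢ/Kᵢ = 1.615 > 1, so g(0) = 0.095 > 0 and g(1) = -0.615 < 0.
Newton–Raphson from V/F = 0.43:
  V/F = 0.430: g = -0.1378, g' = -0.557 → V/F = 0.182
  V/F = 0.182: g = -0.0056, g' = -0.529 → V/F = 0.172
Converged at V/F = 0.172.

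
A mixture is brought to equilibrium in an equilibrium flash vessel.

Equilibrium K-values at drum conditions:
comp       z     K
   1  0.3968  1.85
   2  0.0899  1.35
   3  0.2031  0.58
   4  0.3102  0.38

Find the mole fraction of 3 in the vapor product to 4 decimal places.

Let β = V/F and solve Σ zᵢ(Kᵢ−1)/(1+β(Kᵢ−1)) = 0.
g(0) = ΣzᵢKᵢ − 1 = 0.0911 and g(1) = 1 − Σzᵢ/Kᵢ = -0.4476, so a root lies in (0, 1).
Iterate (Newton) starting at β = 0.66:
  β = 0.6600: g = -0.20192, g' = -0.5351 → β = 0.2827
  β = 0.2827: g = -0.02941, g' = -0.4169 → β = 0.2121
  β = 0.2121: g = -0.00005, g' = -0.4166 → β = 0.2120
Converged at β = 0.2120.
Compositions from xᵢ = zᵢ/(1+β(Kᵢ−1)), yᵢ = Kᵢxᵢ:
  1: x = 0.3362, y = 0.6220
  2: x = 0.0837, y = 0.1130
  3: x = 0.2230, y = 0.1293
  4: x = 0.3571, y = 0.1357

y_3 = 0.1293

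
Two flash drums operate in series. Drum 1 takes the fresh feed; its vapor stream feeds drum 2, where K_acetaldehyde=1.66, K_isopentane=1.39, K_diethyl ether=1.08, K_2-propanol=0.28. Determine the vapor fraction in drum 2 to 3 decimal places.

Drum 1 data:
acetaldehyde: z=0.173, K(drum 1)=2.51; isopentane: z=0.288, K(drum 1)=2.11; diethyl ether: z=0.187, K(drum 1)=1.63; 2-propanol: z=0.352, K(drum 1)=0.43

V/F (drum 2) = 0.248

Drum 1:
Material balance + equilibrium reduce to Σ zᵢ(Kᵢ−1)/(1+ψ₁(Kᵢ−1)) = 0.
Check two-phase: ΣzᵢKᵢ = 1.498 > 1 and Σzᵢ/Kᵢ = 1.139 > 1, so g(0) = 0.498 > 0 and g(1) = -0.139 < 0.
Newton–Raphson from ψ₁ = 0.5:
  ψ₁ = 0.500: g = 0.1634, g' = -0.541 → ψ₁ = 0.802
  ψ₁ = 0.802: g = -0.0039, g' = -0.601 → ψ₁ = 0.795
Converged at ψ₁ = 0.795.
Drum-1 compositions:
  acetaldehyde: x = 0.079, y = 0.197
  isopentane: x = 0.153, y = 0.323
  diethyl ether: x = 0.125, y = 0.203
  2-propanol: x = 0.644, y = 0.277
Drum-2 feed = drum-1 vapor: z₂ = (0.1973, 0.3228, 0.2031, 0.2768).
Drum 2:
Let ψ₂ = V/F and solve Σ zᵢ(Kᵢ−1)/(1+ψ₂(Kᵢ−1)) = 0.
g(0) = ΣzᵢKᵢ − 1 = 0.073 and g(1) = 1 − Σzᵢ/Kᵢ = -0.528, so a root lies in (0, 1).
Iterate (Newton) starting at ψ₂ = 0.31:
  ψ₂ = 0.310: g = -0.0203, g' = -0.337 → ψ₂ = 0.250
  ψ₂ = 0.250: g = -0.0006, g' = -0.319 → ψ₂ = 0.248
Converged at ψ₂ = 0.248.
  acetaldehyde: x = 0.170, y = 0.281
  isopentane: x = 0.294, y = 0.409
  diethyl ether: x = 0.199, y = 0.215
  2-propanol: x = 0.337, y = 0.094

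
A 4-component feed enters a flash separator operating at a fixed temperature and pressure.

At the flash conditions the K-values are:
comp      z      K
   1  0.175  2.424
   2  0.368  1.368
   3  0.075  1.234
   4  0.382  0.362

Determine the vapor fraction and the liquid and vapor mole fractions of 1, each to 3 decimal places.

ψ = 0.325, x_1 = 0.120, y_1 = 0.290

Let ψ = V/F and solve Σ zᵢ(Kᵢ−1)/(1+ψ(Kᵢ−1)) = 0.
g(0) = ΣzᵢKᵢ − 1 = 0.158 and g(1) = 1 − Σzᵢ/Kᵢ = -0.457, so a root lies in (0, 1).
Iterate (Newton) starting at ψ = 0.5:
  ψ = 0.500: g = -0.0822, g' = -0.495 → ψ = 0.334
  ψ = 0.334: g = -0.0039, g' = -0.457 → ψ = 0.325
Converged at ψ = 0.325.
Compositions from xᵢ = zᵢ/(1+ψ(Kᵢ−1)), yᵢ = Kᵢxᵢ:
  1: x = 0.120, y = 0.290
  2: x = 0.329, y = 0.450
  3: x = 0.070, y = 0.086
  4: x = 0.482, y = 0.175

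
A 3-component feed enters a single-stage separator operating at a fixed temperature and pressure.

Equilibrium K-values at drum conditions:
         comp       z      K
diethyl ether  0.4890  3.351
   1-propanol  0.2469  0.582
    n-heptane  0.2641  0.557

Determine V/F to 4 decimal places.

V/F = 0.9168

Newton–Raphson from V/F = 0.5:
  V/F = 0.5000: g = 0.24769, g' = -0.7255 → V/F = 0.8414
  V/F = 0.8414: g = 0.04032, g' = -0.5391 → V/F = 0.9162
  V/F = 0.9162: g = 0.00033, g' = -0.5318 → V/F = 0.9168
Converged at V/F = 0.9168.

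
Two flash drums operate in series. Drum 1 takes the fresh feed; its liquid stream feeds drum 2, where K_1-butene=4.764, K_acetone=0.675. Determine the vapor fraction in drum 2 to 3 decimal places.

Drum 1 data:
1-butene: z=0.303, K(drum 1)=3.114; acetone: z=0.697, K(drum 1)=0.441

V/F (drum 2) = 0.433

Drum 1:
Material balance + equilibrium reduce to Σ zᵢ(Kᵢ−1)/(1+ψ₁(Kᵢ−1)) = 0.
g(0) = ΣzᵢKᵢ − 1 = 0.251 and g(1) = 1 − Σzᵢ/Kᵢ = -0.678, so a root lies in (0, 1).
Binary case is linear: z₁(K₁−1)(1+ψ₁(K₂−1)) + z₂(K₂−1)(1+ψ₁(K₁−1)) = 0
⇒ ψ₁ = [z₁(K₁−1)+z₂(K₂−1)] / [−(K₁−1)(K₂−1)] = 0.2509/1.1817 = 0.212
Drum-1 compositions:
  1-butene: x = 0.209, y = 0.651
  acetone: x = 0.791, y = 0.349
Drum-2 feed = drum-1 liquid: z₂ = (0.2091, 0.7909).
Drum 2:
Material balance + equilibrium reduce to Σ zᵢ(Kᵢ−1)/(1+ψ₂(Kᵢ−1)) = 0.
g(0) = ΣzᵢKᵢ − 1 = 0.530 and g(1) = 1 − Σzᵢ/Kᵢ = -0.216, so a root lies in (0, 1).
Binary case is linear: z₁(K₁−1)(1+ψ₂(K₂−1)) + z₂(K₂−1)(1+ψ₂(K₁−1)) = 0
⇒ ψ₂ = [z₁(K₁−1)+z₂(K₂−1)] / [−(K₁−1)(K₂−1)] = 0.5301/1.2233 = 0.433
  1-butene: x = 0.079, y = 0.379
  acetone: x = 0.921, y = 0.621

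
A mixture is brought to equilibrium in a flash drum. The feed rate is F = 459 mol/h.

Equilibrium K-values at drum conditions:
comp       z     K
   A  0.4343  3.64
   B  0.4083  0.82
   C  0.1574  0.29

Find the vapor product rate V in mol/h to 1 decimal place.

Rachford–Rice: g(ψ) = Σ zᵢ(Kᵢ−1)/(1+ψ(Kᵢ−1)) = 0.
Feasibility: ΣzᵢKᵢ = 1.9613, Σzᵢ/Kᵢ = 1.1600 — both > 1, two phases present.
Iterate (Newton) starting at ψ = 0.5:
  ψ = 0.5000: g = 0.24018, g' = -0.7691 → ψ = 0.8123
  ψ = 0.8123: g = 0.01452, g' = -0.7672 → ψ = 0.8312
  ψ = 0.8312: g = -0.00019, g' = -0.7873 → ψ = 0.8310
Converged at ψ = 0.8310.
Then V = ψ·F = 0.8310·459 = 381.4 mol/h and L = F − V = 77.6 mol/h.

V = 381.4 mol/h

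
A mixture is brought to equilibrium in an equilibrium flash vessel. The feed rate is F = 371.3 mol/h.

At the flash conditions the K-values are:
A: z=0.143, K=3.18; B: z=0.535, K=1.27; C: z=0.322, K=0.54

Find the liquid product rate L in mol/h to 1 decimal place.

L = 76.8 mol/h

Iterate (Newton) starting at ψ = 0.34:
  ψ = 0.340: g = 0.1358, g' = -0.353 → ψ = 0.725
  ψ = 0.725: g = 0.0194, g' = -0.283 → ψ = 0.794
  ψ = 0.794: g = -0.0001, g' = -0.287 → ψ = 0.793
Converged at ψ = 0.793.
Then V = ψ·F = 0.7931·371.3 = 294.5 mol/h and L = F − V = 76.8 mol/h.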